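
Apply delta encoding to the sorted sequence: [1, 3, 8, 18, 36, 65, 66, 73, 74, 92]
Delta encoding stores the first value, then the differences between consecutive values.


First value: 1
Deltas:
  3 - 1 = 2
  8 - 3 = 5
  18 - 8 = 10
  36 - 18 = 18
  65 - 36 = 29
  66 - 65 = 1
  73 - 66 = 7
  74 - 73 = 1
  92 - 74 = 18


Delta encoded: [1, 2, 5, 10, 18, 29, 1, 7, 1, 18]


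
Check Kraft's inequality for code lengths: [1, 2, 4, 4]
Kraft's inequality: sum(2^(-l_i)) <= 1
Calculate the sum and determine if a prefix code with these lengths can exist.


Sum = 2^(-1) + 2^(-2) + 2^(-4) + 2^(-4)
    = 0.5 + 0.25 + 0.0625 + 0.0625
    = 14/16 = 0.875
Since 0.875 <= 1, Kraft's inequality IS satisfied.
A prefix code with these lengths CAN exist.

Kraft sum = 0.875. Satisfied.


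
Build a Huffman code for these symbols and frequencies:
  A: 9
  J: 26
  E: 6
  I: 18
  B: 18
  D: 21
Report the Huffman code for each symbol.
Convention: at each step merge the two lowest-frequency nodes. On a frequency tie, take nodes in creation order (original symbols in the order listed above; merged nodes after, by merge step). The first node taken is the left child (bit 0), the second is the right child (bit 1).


Huffman tree construction:
Step 1: Merge E(6) + A(9) = 15
Step 2: Merge (E+A)(15) + I(18) = 33
Step 3: Merge B(18) + D(21) = 39
Step 4: Merge J(26) + ((E+A)+I)(33) = 59
Step 5: Merge (B+D)(39) + (J+((E+A)+I))(59) = 98
Read each symbol's code off the tree from the root (left child = 0, right child = 1).

Codes:
  A: 1101 (length 4)
  J: 10 (length 2)
  E: 1100 (length 4)
  I: 111 (length 3)
  B: 00 (length 2)
  D: 01 (length 2)
Average code length: 244/98 = 2.4898 bits/symbol


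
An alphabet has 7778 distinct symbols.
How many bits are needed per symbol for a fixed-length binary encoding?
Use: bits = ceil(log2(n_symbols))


log2(7778) = 12.9252
Bracket: 2^12 = 4096 < 7778 <= 2^13 = 8192
So ceil(log2(7778)) = 13

bits = ceil(log2(7778)) = ceil(12.9252) = 13 bits


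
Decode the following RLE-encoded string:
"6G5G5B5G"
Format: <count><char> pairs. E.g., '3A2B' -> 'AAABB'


Expanding each <count><char> pair:
  6G -> 'GGGGGG'
  5G -> 'GGGGG'
  5B -> 'BBBBB'
  5G -> 'GGGGG'

Decoded = GGGGGGGGGGGBBBBBGGGGG


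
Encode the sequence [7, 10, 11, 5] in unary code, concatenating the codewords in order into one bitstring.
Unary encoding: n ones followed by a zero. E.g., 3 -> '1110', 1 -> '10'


Encode each number as n ones followed by a terminating 0:
  7 -> 11111110 (8 bits)
  10 -> 11111111110 (11 bits)
  11 -> 111111111110 (12 bits)
  5 -> 111110 (6 bits)
Total length = 8 + 11 + 12 + 6 = 37 bits.

Unary([7, 10, 11, 5]) = 1111111011111111110111111111110111110 (37 bits)


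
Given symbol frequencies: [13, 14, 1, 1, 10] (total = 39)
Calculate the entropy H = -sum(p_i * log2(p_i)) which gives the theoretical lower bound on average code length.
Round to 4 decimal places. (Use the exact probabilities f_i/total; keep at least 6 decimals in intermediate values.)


Per-symbol terms -p_i * log2(p_i) with p_i = f_i/39:
  p = 13/39 = 0.333333: log2(p) = -1.584963, -p*log2(p) = 0.528321
  p = 14/39 = 0.358974: log2(p) = -1.478047, -p*log2(p) = 0.530581
  p = 1/39 = 0.025641: log2(p) = -5.285402, -p*log2(p) = 0.135523
  p = 1/39 = 0.025641: log2(p) = -5.285402, -p*log2(p) = 0.135523
  p = 10/39 = 0.256410: log2(p) = -1.963474, -p*log2(p) = 0.503455
H = 0.528321 + 0.530581 + 0.135523 + 0.135523 + 0.503455 = 1.833403

H = 1.8334 bits/symbol


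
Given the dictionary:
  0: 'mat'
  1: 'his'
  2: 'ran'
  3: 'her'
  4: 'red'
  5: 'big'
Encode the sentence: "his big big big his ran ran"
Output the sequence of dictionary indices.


Look up each word in the dictionary:
  'his' -> 1
  'big' -> 5
  'big' -> 5
  'big' -> 5
  'his' -> 1
  'ran' -> 2
  'ran' -> 2

Encoded: [1, 5, 5, 5, 1, 2, 2]


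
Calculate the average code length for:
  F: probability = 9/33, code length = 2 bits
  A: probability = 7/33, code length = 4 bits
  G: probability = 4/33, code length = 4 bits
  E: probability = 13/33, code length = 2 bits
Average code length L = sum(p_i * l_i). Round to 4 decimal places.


Weighted contributions p_i * l_i:
  F: (9/33) * 2 = 18/33
  A: (7/33) * 4 = 28/33
  G: (4/33) * 4 = 16/33
  E: (13/33) * 2 = 26/33
Sum = (18 + 28 + 16 + 26)/33 = 88/33

L = 88/33 = 2.6667 bits/symbol


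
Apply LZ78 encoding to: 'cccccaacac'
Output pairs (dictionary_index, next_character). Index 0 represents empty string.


LZ78 encoding steps:
Dictionary: {0: ''}
Step 1: w='' (idx 0), next='c' -> output (0, 'c'), add 'c' as idx 1
Step 2: w='c' (idx 1), next='c' -> output (1, 'c'), add 'cc' as idx 2
Step 3: w='cc' (idx 2), next='a' -> output (2, 'a'), add 'cca' as idx 3
Step 4: w='' (idx 0), next='a' -> output (0, 'a'), add 'a' as idx 4
Step 5: w='c' (idx 1), next='a' -> output (1, 'a'), add 'ca' as idx 5
Step 6: w='c' (idx 1), end of input -> output (1, '')


Encoded: [(0, 'c'), (1, 'c'), (2, 'a'), (0, 'a'), (1, 'a'), (1, '')]


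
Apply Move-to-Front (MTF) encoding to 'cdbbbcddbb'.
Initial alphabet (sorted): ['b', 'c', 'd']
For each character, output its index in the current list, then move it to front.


MTF encoding:
'c': index 1 in ['b', 'c', 'd'] -> ['c', 'b', 'd']
'd': index 2 in ['c', 'b', 'd'] -> ['d', 'c', 'b']
'b': index 2 in ['d', 'c', 'b'] -> ['b', 'd', 'c']
'b': index 0 in ['b', 'd', 'c'] -> ['b', 'd', 'c']
'b': index 0 in ['b', 'd', 'c'] -> ['b', 'd', 'c']
'c': index 2 in ['b', 'd', 'c'] -> ['c', 'b', 'd']
'd': index 2 in ['c', 'b', 'd'] -> ['d', 'c', 'b']
'd': index 0 in ['d', 'c', 'b'] -> ['d', 'c', 'b']
'b': index 2 in ['d', 'c', 'b'] -> ['b', 'd', 'c']
'b': index 0 in ['b', 'd', 'c'] -> ['b', 'd', 'c']


Output: [1, 2, 2, 0, 0, 2, 2, 0, 2, 0]


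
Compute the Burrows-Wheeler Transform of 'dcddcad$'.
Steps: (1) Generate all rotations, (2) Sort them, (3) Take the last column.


Rotations (sorted):
  0: $dcddcad -> last char: d
  1: ad$dcddc -> last char: c
  2: cad$dcdd -> last char: d
  3: cddcad$d -> last char: d
  4: d$dcddca -> last char: a
  5: dcad$dcd -> last char: d
  6: dcddcad$ -> last char: $
  7: ddcad$dc -> last char: c


BWT = dcddad$c


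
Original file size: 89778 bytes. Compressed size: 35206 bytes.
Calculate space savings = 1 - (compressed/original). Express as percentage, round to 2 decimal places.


ratio = compressed/original = 35206/89778 = 0.392145
savings = 1 - ratio = 1 - 0.392145 = 0.607855
as a percentage: 0.607855 * 100 = 60.79%

Space savings = 1 - 35206/89778 = 60.79%


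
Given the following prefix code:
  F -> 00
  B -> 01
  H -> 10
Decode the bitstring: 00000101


Decoding step by step:
Bits 00 -> F
Bits 00 -> F
Bits 01 -> B
Bits 01 -> B


Decoded message: FFBB


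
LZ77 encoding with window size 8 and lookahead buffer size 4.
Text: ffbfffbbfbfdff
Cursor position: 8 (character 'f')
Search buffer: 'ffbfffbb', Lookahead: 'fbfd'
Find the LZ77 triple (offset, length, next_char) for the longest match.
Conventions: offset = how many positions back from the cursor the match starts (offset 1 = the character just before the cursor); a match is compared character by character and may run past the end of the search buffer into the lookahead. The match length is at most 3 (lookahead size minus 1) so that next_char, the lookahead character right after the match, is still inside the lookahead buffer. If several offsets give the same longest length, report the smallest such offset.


Try each offset into the search buffer:
  offset=1 (pos 7, char 'b'): match length 0
  offset=2 (pos 6, char 'b'): match length 0
  offset=3 (pos 5, char 'f'): match length 2
  offset=4 (pos 4, char 'f'): match length 1
  offset=5 (pos 3, char 'f'): match length 1
  offset=6 (pos 2, char 'b'): match length 0
  offset=7 (pos 1, char 'f'): match length 3
  offset=8 (pos 0, char 'f'): match length 1
Longest match has length 3 at offset 7.
next_char = character at position 8 + 3 = 11 -> 'd'

Best match: offset=7, length=3 (matching 'fbf' starting at position 1)
LZ77 triple: (7, 3, 'd')


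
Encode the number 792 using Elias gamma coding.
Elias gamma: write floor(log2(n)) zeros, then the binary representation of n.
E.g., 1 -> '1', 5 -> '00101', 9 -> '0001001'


num_bits = floor(log2(792)) + 1 = 10
leading_zeros = num_bits - 1 = 9
binary(792) = 1100011000

Elias gamma(792) = '000000000' + '1100011000' = 0000000001100011000 (19 bits)


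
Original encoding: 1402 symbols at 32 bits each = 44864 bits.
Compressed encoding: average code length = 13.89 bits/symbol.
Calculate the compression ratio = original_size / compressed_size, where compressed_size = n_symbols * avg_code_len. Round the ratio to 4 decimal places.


original_size = n_symbols * orig_bits = 1402 * 32 = 44864 bits
compressed_size = n_symbols * avg_code_len = 1402 * 13.89 = 19473.78 bits
ratio = original_size / compressed_size = 44864 / 19473.78 = 2.3038

Compression ratio = 2.3038


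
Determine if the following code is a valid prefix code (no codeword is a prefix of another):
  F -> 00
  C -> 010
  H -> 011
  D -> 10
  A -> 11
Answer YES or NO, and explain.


Checking each pair (does one codeword prefix another?):
  F='00' vs C='010': no prefix
  F='00' vs H='011': no prefix
  F='00' vs D='10': no prefix
  F='00' vs A='11': no prefix
  C='010' vs F='00': no prefix
  C='010' vs H='011': no prefix
  C='010' vs D='10': no prefix
  C='010' vs A='11': no prefix
  H='011' vs F='00': no prefix
  H='011' vs C='010': no prefix
  H='011' vs D='10': no prefix
  H='011' vs A='11': no prefix
  D='10' vs F='00': no prefix
  D='10' vs C='010': no prefix
  D='10' vs H='011': no prefix
  D='10' vs A='11': no prefix
  A='11' vs F='00': no prefix
  A='11' vs C='010': no prefix
  A='11' vs H='011': no prefix
  A='11' vs D='10': no prefix
No violation found over all pairs.

YES -- this is a valid prefix code. No codeword is a prefix of any other codeword.


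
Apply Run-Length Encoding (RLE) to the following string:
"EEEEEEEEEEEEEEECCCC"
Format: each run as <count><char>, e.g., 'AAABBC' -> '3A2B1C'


Scanning runs left to right:
  i=0: run of 'E' x 15 -> '15E'
  i=15: run of 'C' x 4 -> '4C'

RLE = 15E4C


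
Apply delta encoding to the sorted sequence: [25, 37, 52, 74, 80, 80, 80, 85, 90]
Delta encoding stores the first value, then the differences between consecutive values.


First value: 25
Deltas:
  37 - 25 = 12
  52 - 37 = 15
  74 - 52 = 22
  80 - 74 = 6
  80 - 80 = 0
  80 - 80 = 0
  85 - 80 = 5
  90 - 85 = 5


Delta encoded: [25, 12, 15, 22, 6, 0, 0, 5, 5]


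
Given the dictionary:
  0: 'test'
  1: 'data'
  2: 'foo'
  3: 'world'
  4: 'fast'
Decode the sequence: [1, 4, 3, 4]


Look up each index in the dictionary:
  1 -> 'data'
  4 -> 'fast'
  3 -> 'world'
  4 -> 'fast'

Decoded: "data fast world fast"


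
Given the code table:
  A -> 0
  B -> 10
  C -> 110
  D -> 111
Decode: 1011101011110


Decoding:
10 -> B
111 -> D
0 -> A
10 -> B
111 -> D
10 -> B


Result: BDABDB


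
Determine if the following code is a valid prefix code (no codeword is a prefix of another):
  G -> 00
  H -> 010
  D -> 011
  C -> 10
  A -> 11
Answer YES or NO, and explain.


Checking each pair (does one codeword prefix another?):
  G='00' vs H='010': no prefix
  G='00' vs D='011': no prefix
  G='00' vs C='10': no prefix
  G='00' vs A='11': no prefix
  H='010' vs G='00': no prefix
  H='010' vs D='011': no prefix
  H='010' vs C='10': no prefix
  H='010' vs A='11': no prefix
  D='011' vs G='00': no prefix
  D='011' vs H='010': no prefix
  D='011' vs C='10': no prefix
  D='011' vs A='11': no prefix
  C='10' vs G='00': no prefix
  C='10' vs H='010': no prefix
  C='10' vs D='011': no prefix
  C='10' vs A='11': no prefix
  A='11' vs G='00': no prefix
  A='11' vs H='010': no prefix
  A='11' vs D='011': no prefix
  A='11' vs C='10': no prefix
No violation found over all pairs.

YES -- this is a valid prefix code. No codeword is a prefix of any other codeword.


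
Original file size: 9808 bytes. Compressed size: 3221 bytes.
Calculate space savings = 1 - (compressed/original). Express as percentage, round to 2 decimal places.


ratio = compressed/original = 3221/9808 = 0.328405
savings = 1 - ratio = 1 - 0.328405 = 0.671595
as a percentage: 0.671595 * 100 = 67.16%

Space savings = 1 - 3221/9808 = 67.16%


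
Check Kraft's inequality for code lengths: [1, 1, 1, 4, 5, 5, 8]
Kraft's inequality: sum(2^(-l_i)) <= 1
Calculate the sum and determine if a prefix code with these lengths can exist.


Sum = 2^(-1) + 2^(-1) + 2^(-1) + 2^(-4) + 2^(-5) + 2^(-5) + 2^(-8)
    = 0.5 + 0.5 + 0.5 + 0.0625 + 0.03125 + 0.03125 + 0.00390625
    = 417/256 = 1.62890625
Since 1.62890625 > 1, Kraft's inequality is NOT satisfied.
A prefix code with these lengths CANNOT exist.

Kraft sum = 1.62890625. Not satisfied.


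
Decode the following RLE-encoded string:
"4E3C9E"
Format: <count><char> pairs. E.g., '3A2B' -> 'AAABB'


Expanding each <count><char> pair:
  4E -> 'EEEE'
  3C -> 'CCC'
  9E -> 'EEEEEEEEE'

Decoded = EEEECCCEEEEEEEEE


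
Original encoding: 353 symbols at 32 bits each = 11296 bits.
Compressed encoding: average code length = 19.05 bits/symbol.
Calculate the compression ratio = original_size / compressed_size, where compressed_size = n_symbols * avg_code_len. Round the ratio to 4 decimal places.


original_size = n_symbols * orig_bits = 353 * 32 = 11296 bits
compressed_size = n_symbols * avg_code_len = 353 * 19.05 = 6724.65 bits
ratio = original_size / compressed_size = 11296 / 6724.65 = 1.6798

Compression ratio = 1.6798


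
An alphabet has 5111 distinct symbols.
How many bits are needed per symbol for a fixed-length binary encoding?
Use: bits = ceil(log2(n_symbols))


log2(5111) = 12.3194
Bracket: 2^12 = 4096 < 5111 <= 2^13 = 8192
So ceil(log2(5111)) = 13

bits = ceil(log2(5111)) = ceil(12.3194) = 13 bits


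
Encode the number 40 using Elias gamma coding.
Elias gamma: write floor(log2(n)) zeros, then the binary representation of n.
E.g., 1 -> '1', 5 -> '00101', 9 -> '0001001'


num_bits = floor(log2(40)) + 1 = 6
leading_zeros = num_bits - 1 = 5
binary(40) = 101000

Elias gamma(40) = '00000' + '101000' = 00000101000 (11 bits)


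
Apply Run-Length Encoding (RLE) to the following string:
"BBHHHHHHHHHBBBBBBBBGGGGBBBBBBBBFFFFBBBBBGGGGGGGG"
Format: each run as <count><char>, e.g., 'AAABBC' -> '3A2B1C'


Scanning runs left to right:
  i=0: run of 'B' x 2 -> '2B'
  i=2: run of 'H' x 9 -> '9H'
  i=11: run of 'B' x 8 -> '8B'
  i=19: run of 'G' x 4 -> '4G'
  i=23: run of 'B' x 8 -> '8B'
  i=31: run of 'F' x 4 -> '4F'
  i=35: run of 'B' x 5 -> '5B'
  i=40: run of 'G' x 8 -> '8G'

RLE = 2B9H8B4G8B4F5B8G


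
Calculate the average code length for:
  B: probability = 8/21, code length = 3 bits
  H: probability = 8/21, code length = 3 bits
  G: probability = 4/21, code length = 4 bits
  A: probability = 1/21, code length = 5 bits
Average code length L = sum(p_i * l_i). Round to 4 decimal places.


Weighted contributions p_i * l_i:
  B: (8/21) * 3 = 24/21
  H: (8/21) * 3 = 24/21
  G: (4/21) * 4 = 16/21
  A: (1/21) * 5 = 5/21
Sum = (24 + 24 + 16 + 5)/21 = 69/21

L = 69/21 = 3.2857 bits/symbol


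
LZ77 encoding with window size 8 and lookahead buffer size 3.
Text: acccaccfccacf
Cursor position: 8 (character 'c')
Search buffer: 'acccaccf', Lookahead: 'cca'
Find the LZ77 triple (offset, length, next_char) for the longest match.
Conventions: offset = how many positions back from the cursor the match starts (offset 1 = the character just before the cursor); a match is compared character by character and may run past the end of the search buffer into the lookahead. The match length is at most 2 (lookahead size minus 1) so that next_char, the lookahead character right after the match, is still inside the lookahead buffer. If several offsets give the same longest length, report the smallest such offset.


Try each offset into the search buffer:
  offset=1 (pos 7, char 'f'): match length 0
  offset=2 (pos 6, char 'c'): match length 1
  offset=3 (pos 5, char 'c'): match length 2
  offset=4 (pos 4, char 'a'): match length 0
  offset=5 (pos 3, char 'c'): match length 1
  offset=6 (pos 2, char 'c'): match length 2
  offset=7 (pos 1, char 'c'): match length 2
  offset=8 (pos 0, char 'a'): match length 0
Longest match has length 2, found at offsets 3, 6, 7; take the smallest, offset 3.
next_char = character at position 8 + 2 = 10 -> 'a'

Best match: offset=3, length=2 (matching 'cc' starting at position 5)
LZ77 triple: (3, 2, 'a')


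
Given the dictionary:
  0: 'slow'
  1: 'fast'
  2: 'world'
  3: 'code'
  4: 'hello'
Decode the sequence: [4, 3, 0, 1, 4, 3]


Look up each index in the dictionary:
  4 -> 'hello'
  3 -> 'code'
  0 -> 'slow'
  1 -> 'fast'
  4 -> 'hello'
  3 -> 'code'

Decoded: "hello code slow fast hello code"


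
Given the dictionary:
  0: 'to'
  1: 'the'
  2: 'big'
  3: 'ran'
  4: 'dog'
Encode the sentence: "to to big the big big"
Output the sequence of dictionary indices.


Look up each word in the dictionary:
  'to' -> 0
  'to' -> 0
  'big' -> 2
  'the' -> 1
  'big' -> 2
  'big' -> 2

Encoded: [0, 0, 2, 1, 2, 2]


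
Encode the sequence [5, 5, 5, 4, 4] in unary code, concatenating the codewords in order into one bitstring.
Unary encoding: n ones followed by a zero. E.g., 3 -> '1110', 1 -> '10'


Encode each number as n ones followed by a terminating 0:
  5 -> 111110 (6 bits)
  5 -> 111110 (6 bits)
  5 -> 111110 (6 bits)
  4 -> 11110 (5 bits)
  4 -> 11110 (5 bits)
Total length = 6 + 6 + 6 + 5 + 5 = 28 bits.

Unary([5, 5, 5, 4, 4]) = 1111101111101111101111011110 (28 bits)


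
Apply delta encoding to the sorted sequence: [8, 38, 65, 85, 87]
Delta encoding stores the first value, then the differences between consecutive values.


First value: 8
Deltas:
  38 - 8 = 30
  65 - 38 = 27
  85 - 65 = 20
  87 - 85 = 2


Delta encoded: [8, 30, 27, 20, 2]


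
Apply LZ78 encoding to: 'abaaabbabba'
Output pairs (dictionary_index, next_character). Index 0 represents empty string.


LZ78 encoding steps:
Dictionary: {0: ''}
Step 1: w='' (idx 0), next='a' -> output (0, 'a'), add 'a' as idx 1
Step 2: w='' (idx 0), next='b' -> output (0, 'b'), add 'b' as idx 2
Step 3: w='a' (idx 1), next='a' -> output (1, 'a'), add 'aa' as idx 3
Step 4: w='a' (idx 1), next='b' -> output (1, 'b'), add 'ab' as idx 4
Step 5: w='b' (idx 2), next='a' -> output (2, 'a'), add 'ba' as idx 5
Step 6: w='b' (idx 2), next='b' -> output (2, 'b'), add 'bb' as idx 6
Step 7: w='a' (idx 1), end of input -> output (1, '')


Encoded: [(0, 'a'), (0, 'b'), (1, 'a'), (1, 'b'), (2, 'a'), (2, 'b'), (1, '')]


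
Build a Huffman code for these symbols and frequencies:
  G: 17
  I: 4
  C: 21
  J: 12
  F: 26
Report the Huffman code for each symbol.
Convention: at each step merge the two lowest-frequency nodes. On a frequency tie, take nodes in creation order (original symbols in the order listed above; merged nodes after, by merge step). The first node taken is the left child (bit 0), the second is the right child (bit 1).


Huffman tree construction:
Step 1: Merge I(4) + J(12) = 16
Step 2: Merge (I+J)(16) + G(17) = 33
Step 3: Merge C(21) + F(26) = 47
Step 4: Merge ((I+J)+G)(33) + (C+F)(47) = 80
Read each symbol's code off the tree from the root (left child = 0, right child = 1).

Codes:
  G: 01 (length 2)
  I: 000 (length 3)
  C: 10 (length 2)
  J: 001 (length 3)
  F: 11 (length 2)
Average code length: 176/80 = 2.2000 bits/symbol


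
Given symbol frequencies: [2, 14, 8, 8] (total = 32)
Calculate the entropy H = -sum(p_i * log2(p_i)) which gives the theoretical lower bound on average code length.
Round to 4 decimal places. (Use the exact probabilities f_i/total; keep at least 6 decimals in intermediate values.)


Per-symbol terms -p_i * log2(p_i) with p_i = f_i/32:
  p = 2/32 = 0.062500: log2(p) = -4.000000, -p*log2(p) = 0.250000
  p = 14/32 = 0.437500: log2(p) = -1.192645, -p*log2(p) = 0.521782
  p = 8/32 = 0.250000: log2(p) = -2.000000, -p*log2(p) = 0.500000
  p = 8/32 = 0.250000: log2(p) = -2.000000, -p*log2(p) = 0.500000
H = 0.250000 + 0.521782 + 0.500000 + 0.500000 = 1.771782

H = 1.7718 bits/symbol


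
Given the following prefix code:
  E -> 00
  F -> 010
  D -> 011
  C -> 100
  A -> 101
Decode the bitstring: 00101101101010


Decoding step by step:
Bits 00 -> E
Bits 101 -> A
Bits 101 -> A
Bits 101 -> A
Bits 010 -> F


Decoded message: EAAAF


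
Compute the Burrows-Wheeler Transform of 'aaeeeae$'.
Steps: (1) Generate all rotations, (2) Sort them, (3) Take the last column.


Rotations (sorted):
  0: $aaeeeae -> last char: e
  1: aaeeeae$ -> last char: $
  2: ae$aaeee -> last char: e
  3: aeeeae$a -> last char: a
  4: e$aaeeea -> last char: a
  5: eae$aaee -> last char: e
  6: eeae$aae -> last char: e
  7: eeeae$aa -> last char: a


BWT = e$eaaeea


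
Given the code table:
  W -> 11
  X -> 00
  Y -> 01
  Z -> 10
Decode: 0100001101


Decoding:
01 -> Y
00 -> X
00 -> X
11 -> W
01 -> Y


Result: YXXWY


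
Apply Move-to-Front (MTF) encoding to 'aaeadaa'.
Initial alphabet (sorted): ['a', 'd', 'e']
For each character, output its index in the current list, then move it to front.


MTF encoding:
'a': index 0 in ['a', 'd', 'e'] -> ['a', 'd', 'e']
'a': index 0 in ['a', 'd', 'e'] -> ['a', 'd', 'e']
'e': index 2 in ['a', 'd', 'e'] -> ['e', 'a', 'd']
'a': index 1 in ['e', 'a', 'd'] -> ['a', 'e', 'd']
'd': index 2 in ['a', 'e', 'd'] -> ['d', 'a', 'e']
'a': index 1 in ['d', 'a', 'e'] -> ['a', 'd', 'e']
'a': index 0 in ['a', 'd', 'e'] -> ['a', 'd', 'e']


Output: [0, 0, 2, 1, 2, 1, 0]


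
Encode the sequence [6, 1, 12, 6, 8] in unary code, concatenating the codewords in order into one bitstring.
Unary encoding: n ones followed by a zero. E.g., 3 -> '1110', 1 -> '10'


Encode each number as n ones followed by a terminating 0:
  6 -> 1111110 (7 bits)
  1 -> 10 (2 bits)
  12 -> 1111111111110 (13 bits)
  6 -> 1111110 (7 bits)
  8 -> 111111110 (9 bits)
Total length = 7 + 2 + 13 + 7 + 9 = 38 bits.

Unary([6, 1, 12, 6, 8]) = 11111101011111111111101111110111111110 (38 bits)


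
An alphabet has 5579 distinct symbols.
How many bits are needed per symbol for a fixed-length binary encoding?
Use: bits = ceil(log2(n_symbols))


log2(5579) = 12.4458
Bracket: 2^12 = 4096 < 5579 <= 2^13 = 8192
So ceil(log2(5579)) = 13

bits = ceil(log2(5579)) = ceil(12.4458) = 13 bits


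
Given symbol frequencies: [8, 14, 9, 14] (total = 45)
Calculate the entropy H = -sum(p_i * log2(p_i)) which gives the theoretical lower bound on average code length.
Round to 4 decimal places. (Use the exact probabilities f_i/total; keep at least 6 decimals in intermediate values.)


Per-symbol terms -p_i * log2(p_i) with p_i = f_i/45:
  p = 8/45 = 0.177778: log2(p) = -2.491853, -p*log2(p) = 0.442996
  p = 14/45 = 0.311111: log2(p) = -1.684498, -p*log2(p) = 0.524066
  p = 9/45 = 0.200000: log2(p) = -2.321928, -p*log2(p) = 0.464386
  p = 14/45 = 0.311111: log2(p) = -1.684498, -p*log2(p) = 0.524066
H = 0.442996 + 0.524066 + 0.464386 + 0.524066 = 1.955514

H = 1.9555 bits/symbol


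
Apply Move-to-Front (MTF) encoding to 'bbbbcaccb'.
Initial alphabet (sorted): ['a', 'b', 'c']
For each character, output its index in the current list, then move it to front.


MTF encoding:
'b': index 1 in ['a', 'b', 'c'] -> ['b', 'a', 'c']
'b': index 0 in ['b', 'a', 'c'] -> ['b', 'a', 'c']
'b': index 0 in ['b', 'a', 'c'] -> ['b', 'a', 'c']
'b': index 0 in ['b', 'a', 'c'] -> ['b', 'a', 'c']
'c': index 2 in ['b', 'a', 'c'] -> ['c', 'b', 'a']
'a': index 2 in ['c', 'b', 'a'] -> ['a', 'c', 'b']
'c': index 1 in ['a', 'c', 'b'] -> ['c', 'a', 'b']
'c': index 0 in ['c', 'a', 'b'] -> ['c', 'a', 'b']
'b': index 2 in ['c', 'a', 'b'] -> ['b', 'c', 'a']


Output: [1, 0, 0, 0, 2, 2, 1, 0, 2]


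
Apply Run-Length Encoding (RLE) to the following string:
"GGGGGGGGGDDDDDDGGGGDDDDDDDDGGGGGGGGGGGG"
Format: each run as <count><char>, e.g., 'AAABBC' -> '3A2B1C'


Scanning runs left to right:
  i=0: run of 'G' x 9 -> '9G'
  i=9: run of 'D' x 6 -> '6D'
  i=15: run of 'G' x 4 -> '4G'
  i=19: run of 'D' x 8 -> '8D'
  i=27: run of 'G' x 12 -> '12G'

RLE = 9G6D4G8D12G


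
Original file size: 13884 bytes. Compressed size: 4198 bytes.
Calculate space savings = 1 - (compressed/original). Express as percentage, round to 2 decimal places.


ratio = compressed/original = 4198/13884 = 0.302362
savings = 1 - ratio = 1 - 0.302362 = 0.697638
as a percentage: 0.697638 * 100 = 69.76%

Space savings = 1 - 4198/13884 = 69.76%


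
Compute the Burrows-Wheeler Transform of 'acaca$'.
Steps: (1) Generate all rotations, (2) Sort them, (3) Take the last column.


Rotations (sorted):
  0: $acaca -> last char: a
  1: a$acac -> last char: c
  2: aca$ac -> last char: c
  3: acaca$ -> last char: $
  4: ca$aca -> last char: a
  5: caca$a -> last char: a


BWT = acc$aa


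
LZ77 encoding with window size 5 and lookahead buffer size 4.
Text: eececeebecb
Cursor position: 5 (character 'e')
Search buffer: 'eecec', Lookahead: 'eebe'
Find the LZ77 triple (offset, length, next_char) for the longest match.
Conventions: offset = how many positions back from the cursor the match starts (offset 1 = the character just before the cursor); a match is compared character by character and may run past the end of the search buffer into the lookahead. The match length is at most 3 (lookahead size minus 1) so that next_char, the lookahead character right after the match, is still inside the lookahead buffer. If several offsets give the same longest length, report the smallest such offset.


Try each offset into the search buffer:
  offset=1 (pos 4, char 'c'): match length 0
  offset=2 (pos 3, char 'e'): match length 1
  offset=3 (pos 2, char 'c'): match length 0
  offset=4 (pos 1, char 'e'): match length 1
  offset=5 (pos 0, char 'e'): match length 2
Longest match has length 2 at offset 5.
next_char = character at position 5 + 2 = 7 -> 'b'

Best match: offset=5, length=2 (matching 'ee' starting at position 0)
LZ77 triple: (5, 2, 'b')


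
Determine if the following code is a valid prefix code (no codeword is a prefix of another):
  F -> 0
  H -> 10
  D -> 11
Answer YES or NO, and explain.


Checking each pair (does one codeword prefix another?):
  F='0' vs H='10': no prefix
  F='0' vs D='11': no prefix
  H='10' vs F='0': no prefix
  H='10' vs D='11': no prefix
  D='11' vs F='0': no prefix
  D='11' vs H='10': no prefix
No violation found over all pairs.

YES -- this is a valid prefix code. No codeword is a prefix of any other codeword.


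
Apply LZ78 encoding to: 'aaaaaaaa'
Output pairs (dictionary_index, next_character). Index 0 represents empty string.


LZ78 encoding steps:
Dictionary: {0: ''}
Step 1: w='' (idx 0), next='a' -> output (0, 'a'), add 'a' as idx 1
Step 2: w='a' (idx 1), next='a' -> output (1, 'a'), add 'aa' as idx 2
Step 3: w='aa' (idx 2), next='a' -> output (2, 'a'), add 'aaa' as idx 3
Step 4: w='aa' (idx 2), end of input -> output (2, '')


Encoded: [(0, 'a'), (1, 'a'), (2, 'a'), (2, '')]


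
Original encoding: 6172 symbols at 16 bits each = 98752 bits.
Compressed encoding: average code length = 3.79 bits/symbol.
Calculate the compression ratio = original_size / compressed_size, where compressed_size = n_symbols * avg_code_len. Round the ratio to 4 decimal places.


original_size = n_symbols * orig_bits = 6172 * 16 = 98752 bits
compressed_size = n_symbols * avg_code_len = 6172 * 3.79 = 23391.88 bits
ratio = original_size / compressed_size = 98752 / 23391.88 = 4.2216

Compression ratio = 4.2216


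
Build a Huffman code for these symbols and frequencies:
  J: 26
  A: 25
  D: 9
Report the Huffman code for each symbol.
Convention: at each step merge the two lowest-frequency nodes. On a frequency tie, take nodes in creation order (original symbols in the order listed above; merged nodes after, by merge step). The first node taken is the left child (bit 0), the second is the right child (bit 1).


Huffman tree construction:
Step 1: Merge D(9) + A(25) = 34
Step 2: Merge J(26) + (D+A)(34) = 60
Read each symbol's code off the tree from the root (left child = 0, right child = 1).

Codes:
  J: 0 (length 1)
  A: 11 (length 2)
  D: 10 (length 2)
Average code length: 94/60 = 1.5667 bits/symbol


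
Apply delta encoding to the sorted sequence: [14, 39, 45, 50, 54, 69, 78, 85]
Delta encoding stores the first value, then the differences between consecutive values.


First value: 14
Deltas:
  39 - 14 = 25
  45 - 39 = 6
  50 - 45 = 5
  54 - 50 = 4
  69 - 54 = 15
  78 - 69 = 9
  85 - 78 = 7


Delta encoded: [14, 25, 6, 5, 4, 15, 9, 7]


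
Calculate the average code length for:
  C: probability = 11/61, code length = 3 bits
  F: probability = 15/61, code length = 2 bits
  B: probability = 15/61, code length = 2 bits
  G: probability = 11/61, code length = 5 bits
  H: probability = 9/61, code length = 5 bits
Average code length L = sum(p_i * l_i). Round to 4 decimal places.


Weighted contributions p_i * l_i:
  C: (11/61) * 3 = 33/61
  F: (15/61) * 2 = 30/61
  B: (15/61) * 2 = 30/61
  G: (11/61) * 5 = 55/61
  H: (9/61) * 5 = 45/61
Sum = (33 + 30 + 30 + 55 + 45)/61 = 193/61

L = 193/61 = 3.1639 bits/symbol


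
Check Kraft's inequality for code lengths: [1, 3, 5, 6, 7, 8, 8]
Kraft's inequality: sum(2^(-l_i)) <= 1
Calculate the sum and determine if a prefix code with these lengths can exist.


Sum = 2^(-1) + 2^(-3) + 2^(-5) + 2^(-6) + 2^(-7) + 2^(-8) + 2^(-8)
    = 0.5 + 0.125 + 0.03125 + 0.015625 + 0.0078125 + 0.00390625 + 0.00390625
    = 176/256 = 0.6875
Since 0.6875 <= 1, Kraft's inequality IS satisfied.
A prefix code with these lengths CAN exist.

Kraft sum = 0.6875. Satisfied.


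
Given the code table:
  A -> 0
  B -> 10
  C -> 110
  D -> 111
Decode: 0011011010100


Decoding:
0 -> A
0 -> A
110 -> C
110 -> C
10 -> B
10 -> B
0 -> A


Result: AACCBBA


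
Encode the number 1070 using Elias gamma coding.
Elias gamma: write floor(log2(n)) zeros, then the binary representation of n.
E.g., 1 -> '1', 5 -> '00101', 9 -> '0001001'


num_bits = floor(log2(1070)) + 1 = 11
leading_zeros = num_bits - 1 = 10
binary(1070) = 10000101110

Elias gamma(1070) = '0000000000' + '10000101110' = 000000000010000101110 (21 bits)


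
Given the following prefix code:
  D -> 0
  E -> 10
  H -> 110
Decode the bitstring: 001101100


Decoding step by step:
Bits 0 -> D
Bits 0 -> D
Bits 110 -> H
Bits 110 -> H
Bits 0 -> D


Decoded message: DDHHD


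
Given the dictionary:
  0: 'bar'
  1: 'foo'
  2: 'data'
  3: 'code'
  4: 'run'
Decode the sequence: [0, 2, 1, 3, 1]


Look up each index in the dictionary:
  0 -> 'bar'
  2 -> 'data'
  1 -> 'foo'
  3 -> 'code'
  1 -> 'foo'

Decoded: "bar data foo code foo"


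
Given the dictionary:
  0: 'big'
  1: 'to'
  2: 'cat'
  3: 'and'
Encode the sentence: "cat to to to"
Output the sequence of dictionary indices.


Look up each word in the dictionary:
  'cat' -> 2
  'to' -> 1
  'to' -> 1
  'to' -> 1

Encoded: [2, 1, 1, 1]


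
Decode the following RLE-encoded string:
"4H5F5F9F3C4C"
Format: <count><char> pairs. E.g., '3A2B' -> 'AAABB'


Expanding each <count><char> pair:
  4H -> 'HHHH'
  5F -> 'FFFFF'
  5F -> 'FFFFF'
  9F -> 'FFFFFFFFF'
  3C -> 'CCC'
  4C -> 'CCCC'

Decoded = HHHHFFFFFFFFFFFFFFFFFFFCCCCCCC


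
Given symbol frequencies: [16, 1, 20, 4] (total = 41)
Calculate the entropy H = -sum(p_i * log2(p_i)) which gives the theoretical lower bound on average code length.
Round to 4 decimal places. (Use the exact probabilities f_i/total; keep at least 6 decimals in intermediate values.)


Per-symbol terms -p_i * log2(p_i) with p_i = f_i/41:
  p = 16/41 = 0.390244: log2(p) = -1.357552, -p*log2(p) = 0.529776
  p = 1/41 = 0.024390: log2(p) = -5.357552, -p*log2(p) = 0.130672
  p = 20/41 = 0.487805: log2(p) = -1.035624, -p*log2(p) = 0.505182
  p = 4/41 = 0.097561: log2(p) = -3.357552, -p*log2(p) = 0.327566
H = 0.529776 + 0.130672 + 0.505182 + 0.327566 = 1.493196

H = 1.4932 bits/symbol


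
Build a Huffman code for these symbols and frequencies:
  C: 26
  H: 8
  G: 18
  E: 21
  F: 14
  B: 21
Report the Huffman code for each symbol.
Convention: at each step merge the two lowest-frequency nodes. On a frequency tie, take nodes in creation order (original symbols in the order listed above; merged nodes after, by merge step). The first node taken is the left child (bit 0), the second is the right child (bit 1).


Huffman tree construction:
Step 1: Merge H(8) + F(14) = 22
Step 2: Merge G(18) + E(21) = 39
Step 3: Merge B(21) + (H+F)(22) = 43
Step 4: Merge C(26) + (G+E)(39) = 65
Step 5: Merge (B+(H+F))(43) + (C+(G+E))(65) = 108
Read each symbol's code off the tree from the root (left child = 0, right child = 1).

Codes:
  C: 10 (length 2)
  H: 010 (length 3)
  G: 110 (length 3)
  E: 111 (length 3)
  F: 011 (length 3)
  B: 00 (length 2)
Average code length: 277/108 = 2.5648 bits/symbol


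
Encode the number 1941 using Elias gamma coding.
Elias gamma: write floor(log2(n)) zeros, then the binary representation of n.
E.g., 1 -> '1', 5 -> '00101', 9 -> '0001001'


num_bits = floor(log2(1941)) + 1 = 11
leading_zeros = num_bits - 1 = 10
binary(1941) = 11110010101

Elias gamma(1941) = '0000000000' + '11110010101' = 000000000011110010101 (21 bits)


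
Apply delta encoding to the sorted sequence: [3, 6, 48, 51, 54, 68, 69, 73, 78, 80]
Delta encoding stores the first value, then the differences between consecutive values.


First value: 3
Deltas:
  6 - 3 = 3
  48 - 6 = 42
  51 - 48 = 3
  54 - 51 = 3
  68 - 54 = 14
  69 - 68 = 1
  73 - 69 = 4
  78 - 73 = 5
  80 - 78 = 2


Delta encoded: [3, 3, 42, 3, 3, 14, 1, 4, 5, 2]


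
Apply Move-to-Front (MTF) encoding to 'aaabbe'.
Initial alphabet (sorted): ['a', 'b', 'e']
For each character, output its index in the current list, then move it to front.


MTF encoding:
'a': index 0 in ['a', 'b', 'e'] -> ['a', 'b', 'e']
'a': index 0 in ['a', 'b', 'e'] -> ['a', 'b', 'e']
'a': index 0 in ['a', 'b', 'e'] -> ['a', 'b', 'e']
'b': index 1 in ['a', 'b', 'e'] -> ['b', 'a', 'e']
'b': index 0 in ['b', 'a', 'e'] -> ['b', 'a', 'e']
'e': index 2 in ['b', 'a', 'e'] -> ['e', 'b', 'a']


Output: [0, 0, 0, 1, 0, 2]


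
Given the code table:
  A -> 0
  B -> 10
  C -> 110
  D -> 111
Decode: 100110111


Decoding:
10 -> B
0 -> A
110 -> C
111 -> D


Result: BACD


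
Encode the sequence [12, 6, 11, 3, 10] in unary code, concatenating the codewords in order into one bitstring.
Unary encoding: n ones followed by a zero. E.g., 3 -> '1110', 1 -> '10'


Encode each number as n ones followed by a terminating 0:
  12 -> 1111111111110 (13 bits)
  6 -> 1111110 (7 bits)
  11 -> 111111111110 (12 bits)
  3 -> 1110 (4 bits)
  10 -> 11111111110 (11 bits)
Total length = 13 + 7 + 12 + 4 + 11 = 47 bits.

Unary([12, 6, 11, 3, 10]) = 11111111111101111110111111111110111011111111110 (47 bits)


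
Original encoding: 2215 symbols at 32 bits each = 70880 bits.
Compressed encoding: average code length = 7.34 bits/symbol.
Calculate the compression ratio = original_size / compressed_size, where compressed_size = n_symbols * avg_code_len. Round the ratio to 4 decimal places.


original_size = n_symbols * orig_bits = 2215 * 32 = 70880 bits
compressed_size = n_symbols * avg_code_len = 2215 * 7.34 = 16258.1 bits
ratio = original_size / compressed_size = 70880 / 16258.1 = 4.3597

Compression ratio = 4.3597


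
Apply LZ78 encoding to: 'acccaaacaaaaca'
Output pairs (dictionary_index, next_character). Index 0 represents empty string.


LZ78 encoding steps:
Dictionary: {0: ''}
Step 1: w='' (idx 0), next='a' -> output (0, 'a'), add 'a' as idx 1
Step 2: w='' (idx 0), next='c' -> output (0, 'c'), add 'c' as idx 2
Step 3: w='c' (idx 2), next='c' -> output (2, 'c'), add 'cc' as idx 3
Step 4: w='a' (idx 1), next='a' -> output (1, 'a'), add 'aa' as idx 4
Step 5: w='a' (idx 1), next='c' -> output (1, 'c'), add 'ac' as idx 5
Step 6: w='aa' (idx 4), next='a' -> output (4, 'a'), add 'aaa' as idx 6
Step 7: w='ac' (idx 5), next='a' -> output (5, 'a'), add 'aca' as idx 7


Encoded: [(0, 'a'), (0, 'c'), (2, 'c'), (1, 'a'), (1, 'c'), (4, 'a'), (5, 'a')]


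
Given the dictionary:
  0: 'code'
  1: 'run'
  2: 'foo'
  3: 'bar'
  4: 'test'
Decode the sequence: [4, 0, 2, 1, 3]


Look up each index in the dictionary:
  4 -> 'test'
  0 -> 'code'
  2 -> 'foo'
  1 -> 'run'
  3 -> 'bar'

Decoded: "test code foo run bar"


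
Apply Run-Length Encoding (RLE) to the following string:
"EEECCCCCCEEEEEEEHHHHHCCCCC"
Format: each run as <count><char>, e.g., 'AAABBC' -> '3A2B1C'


Scanning runs left to right:
  i=0: run of 'E' x 3 -> '3E'
  i=3: run of 'C' x 6 -> '6C'
  i=9: run of 'E' x 7 -> '7E'
  i=16: run of 'H' x 5 -> '5H'
  i=21: run of 'C' x 5 -> '5C'

RLE = 3E6C7E5H5C


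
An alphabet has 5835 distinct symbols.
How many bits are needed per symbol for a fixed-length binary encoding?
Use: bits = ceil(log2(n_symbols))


log2(5835) = 12.5105
Bracket: 2^12 = 4096 < 5835 <= 2^13 = 8192
So ceil(log2(5835)) = 13

bits = ceil(log2(5835)) = ceil(12.5105) = 13 bits


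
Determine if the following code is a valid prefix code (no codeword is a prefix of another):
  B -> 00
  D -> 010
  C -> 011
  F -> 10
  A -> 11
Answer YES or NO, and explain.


Checking each pair (does one codeword prefix another?):
  B='00' vs D='010': no prefix
  B='00' vs C='011': no prefix
  B='00' vs F='10': no prefix
  B='00' vs A='11': no prefix
  D='010' vs B='00': no prefix
  D='010' vs C='011': no prefix
  D='010' vs F='10': no prefix
  D='010' vs A='11': no prefix
  C='011' vs B='00': no prefix
  C='011' vs D='010': no prefix
  C='011' vs F='10': no prefix
  C='011' vs A='11': no prefix
  F='10' vs B='00': no prefix
  F='10' vs D='010': no prefix
  F='10' vs C='011': no prefix
  F='10' vs A='11': no prefix
  A='11' vs B='00': no prefix
  A='11' vs D='010': no prefix
  A='11' vs C='011': no prefix
  A='11' vs F='10': no prefix
No violation found over all pairs.

YES -- this is a valid prefix code. No codeword is a prefix of any other codeword.


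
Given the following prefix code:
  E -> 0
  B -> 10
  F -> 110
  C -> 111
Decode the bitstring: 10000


Decoding step by step:
Bits 10 -> B
Bits 0 -> E
Bits 0 -> E
Bits 0 -> E


Decoded message: BEEE


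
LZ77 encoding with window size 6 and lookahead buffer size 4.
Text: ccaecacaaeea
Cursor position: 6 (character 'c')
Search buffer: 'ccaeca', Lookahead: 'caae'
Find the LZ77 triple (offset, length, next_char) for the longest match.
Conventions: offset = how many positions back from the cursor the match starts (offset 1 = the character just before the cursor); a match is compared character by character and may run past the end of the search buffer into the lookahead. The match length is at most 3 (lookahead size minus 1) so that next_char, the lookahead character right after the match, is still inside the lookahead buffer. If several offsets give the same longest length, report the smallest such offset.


Try each offset into the search buffer:
  offset=1 (pos 5, char 'a'): match length 0
  offset=2 (pos 4, char 'c'): match length 2
  offset=3 (pos 3, char 'e'): match length 0
  offset=4 (pos 2, char 'a'): match length 0
  offset=5 (pos 1, char 'c'): match length 2
  offset=6 (pos 0, char 'c'): match length 1
Longest match has length 2, found at offsets 2, 5; take the smallest, offset 2.
next_char = character at position 6 + 2 = 8 -> 'a'

Best match: offset=2, length=2 (matching 'ca' starting at position 4)
LZ77 triple: (2, 2, 'a')


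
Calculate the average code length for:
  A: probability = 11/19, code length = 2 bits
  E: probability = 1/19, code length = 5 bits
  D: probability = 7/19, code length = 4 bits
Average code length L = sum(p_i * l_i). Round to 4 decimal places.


Weighted contributions p_i * l_i:
  A: (11/19) * 2 = 22/19
  E: (1/19) * 5 = 5/19
  D: (7/19) * 4 = 28/19
Sum = (22 + 5 + 28)/19 = 55/19

L = 55/19 = 2.8947 bits/symbol


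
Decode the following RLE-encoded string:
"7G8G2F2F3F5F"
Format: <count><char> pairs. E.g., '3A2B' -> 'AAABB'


Expanding each <count><char> pair:
  7G -> 'GGGGGGG'
  8G -> 'GGGGGGGG'
  2F -> 'FF'
  2F -> 'FF'
  3F -> 'FFF'
  5F -> 'FFFFF'

Decoded = GGGGGGGGGGGGGGGFFFFFFFFFFFF


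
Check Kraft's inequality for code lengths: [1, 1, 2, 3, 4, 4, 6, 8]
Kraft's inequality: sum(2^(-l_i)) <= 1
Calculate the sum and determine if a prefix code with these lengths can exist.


Sum = 2^(-1) + 2^(-1) + 2^(-2) + 2^(-3) + 2^(-4) + 2^(-4) + 2^(-6) + 2^(-8)
    = 0.5 + 0.5 + 0.25 + 0.125 + 0.0625 + 0.0625 + 0.015625 + 0.00390625
    = 389/256 = 1.51953125
Since 1.51953125 > 1, Kraft's inequality is NOT satisfied.
A prefix code with these lengths CANNOT exist.

Kraft sum = 1.51953125. Not satisfied.
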